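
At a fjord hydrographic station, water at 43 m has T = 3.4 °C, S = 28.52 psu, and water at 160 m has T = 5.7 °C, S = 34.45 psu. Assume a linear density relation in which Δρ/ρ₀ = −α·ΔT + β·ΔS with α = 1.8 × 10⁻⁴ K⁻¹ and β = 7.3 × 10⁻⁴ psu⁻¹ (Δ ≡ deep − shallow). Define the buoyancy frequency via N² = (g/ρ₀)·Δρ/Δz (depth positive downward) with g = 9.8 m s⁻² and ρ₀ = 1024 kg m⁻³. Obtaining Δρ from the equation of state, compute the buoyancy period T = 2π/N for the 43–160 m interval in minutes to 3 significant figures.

5.78 min

ΔT = +2.3 K, ΔS = +5.93 psu (deep − shallow).
Δρ/ρ₀ = −αΔT + βΔS = -4.14 × 10⁻⁴ + 4.3289 × 10⁻³ = 3.9149 × 10⁻³, so Δρ ≈ 4.009 kg m⁻³.
N² = (g/ρ₀)·Δρ/Δz = g·(Δρ/ρ₀)/Δz = 9.8 × 3.9149 × 10⁻³ / 117 = 3.2791 × 10⁻⁴ s⁻².
N = √(3.2791 × 10⁻⁴) = 0.018108 rad s⁻¹ → T = 2π/N = 346.98 s = 5.7830 min ≈ 5.78 min.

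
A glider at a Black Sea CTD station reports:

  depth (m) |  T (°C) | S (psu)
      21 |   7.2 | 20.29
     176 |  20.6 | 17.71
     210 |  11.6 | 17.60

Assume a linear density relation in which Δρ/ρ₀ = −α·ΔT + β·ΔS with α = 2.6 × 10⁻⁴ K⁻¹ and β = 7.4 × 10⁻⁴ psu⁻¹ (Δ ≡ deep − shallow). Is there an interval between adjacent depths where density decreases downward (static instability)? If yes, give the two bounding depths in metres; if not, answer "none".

Evaluate Δρ/ρ₀ = −αΔT + βΔS across each adjacent pair:
  21–176 m: −αΔT+βΔS = −(2.6 × 10⁻⁴)(+13.4)+(7.4 × 10⁻⁴)(-2.58) = -5.4 × 10⁻³ → UNSTABLE
  176–210 m: −αΔT+βΔS = −(2.6 × 10⁻⁴)(-9.0)+(7.4 × 10⁻⁴)(-0.11) = 2.3 × 10⁻³ → stable
The 21–176 m interval has Δρ < 0: lighter water underlies denser water.

21–176 m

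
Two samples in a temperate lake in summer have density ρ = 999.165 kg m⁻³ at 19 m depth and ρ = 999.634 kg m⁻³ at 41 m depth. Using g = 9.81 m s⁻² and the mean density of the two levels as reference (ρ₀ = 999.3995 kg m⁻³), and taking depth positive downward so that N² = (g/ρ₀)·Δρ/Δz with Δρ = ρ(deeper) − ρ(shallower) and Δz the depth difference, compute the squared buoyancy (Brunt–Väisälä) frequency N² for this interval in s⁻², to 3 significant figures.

2.09 × 10⁻⁴ s⁻²

Δρ = 999.634 − 999.165 = 0.469 kg m⁻³ over Δz = 41 − 19 = 22 m.
N² = (9.81/999.3995) × (0.469/22) = 2.0926 × 10⁻⁴ s⁻² ≈ 2.09 × 10⁻⁴ s⁻².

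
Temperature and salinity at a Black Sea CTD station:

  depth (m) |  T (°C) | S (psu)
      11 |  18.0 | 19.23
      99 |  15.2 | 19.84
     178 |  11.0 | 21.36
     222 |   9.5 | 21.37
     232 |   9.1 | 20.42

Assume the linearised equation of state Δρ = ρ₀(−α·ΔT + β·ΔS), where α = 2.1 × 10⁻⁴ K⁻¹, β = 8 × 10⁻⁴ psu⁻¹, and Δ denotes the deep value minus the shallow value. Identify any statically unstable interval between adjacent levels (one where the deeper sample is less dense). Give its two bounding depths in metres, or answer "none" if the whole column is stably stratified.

222–232 m

Evaluate Δρ/ρ₀ = −αΔT + βΔS across each adjacent pair:
  11–99 m: −αΔT+βΔS = −(2.1 × 10⁻⁴)(-2.8)+(8 × 10⁻⁴)(+0.61) = 1.1 × 10⁻³ → stable
  99–178 m: −αΔT+βΔS = −(2.1 × 10⁻⁴)(-4.2)+(8 × 10⁻⁴)(+1.52) = 2.1 × 10⁻³ → stable
  178–222 m: −αΔT+βΔS = −(2.1 × 10⁻⁴)(-1.5)+(8 × 10⁻⁴)(+0.01) = 3.2 × 10⁻⁴ → stable
  222–232 m: −αΔT+βΔS = −(2.1 × 10⁻⁴)(-0.4)+(8 × 10⁻⁴)(-0.95) = -6.8 × 10⁻⁴ → UNSTABLE
The 222–232 m interval has Δρ < 0: lighter water underlies denser water.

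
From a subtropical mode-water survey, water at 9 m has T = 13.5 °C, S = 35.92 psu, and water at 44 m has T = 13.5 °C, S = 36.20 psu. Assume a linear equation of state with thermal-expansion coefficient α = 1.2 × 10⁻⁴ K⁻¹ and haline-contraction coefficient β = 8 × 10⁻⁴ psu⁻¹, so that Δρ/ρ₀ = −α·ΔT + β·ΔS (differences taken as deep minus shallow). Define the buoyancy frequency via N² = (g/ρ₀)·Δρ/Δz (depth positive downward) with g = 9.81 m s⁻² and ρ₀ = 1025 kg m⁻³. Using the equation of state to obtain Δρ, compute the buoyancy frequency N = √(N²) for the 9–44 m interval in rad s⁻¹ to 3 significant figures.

7.92 × 10⁻³ rad s⁻¹

ΔT = +0.0 K, ΔS = +0.28 psu (deep − shallow).
Δρ/ρ₀ = −αΔT + βΔS = 0 + 2.24 × 10⁻⁴ = 2.24 × 10⁻⁴, so Δρ ≈ 0.2296 kg m⁻³.
N² = (g/ρ₀)·Δρ/Δz = g·(Δρ/ρ₀)/Δz = 9.81 × 2.24 × 10⁻⁴ / 35 = 6.2784 × 10⁻⁵ s⁻².
N = √(6.2784 × 10⁻⁵) = 7.9236 × 10⁻³ rad s⁻¹ ≈ 7.92 × 10⁻³ rad s⁻¹.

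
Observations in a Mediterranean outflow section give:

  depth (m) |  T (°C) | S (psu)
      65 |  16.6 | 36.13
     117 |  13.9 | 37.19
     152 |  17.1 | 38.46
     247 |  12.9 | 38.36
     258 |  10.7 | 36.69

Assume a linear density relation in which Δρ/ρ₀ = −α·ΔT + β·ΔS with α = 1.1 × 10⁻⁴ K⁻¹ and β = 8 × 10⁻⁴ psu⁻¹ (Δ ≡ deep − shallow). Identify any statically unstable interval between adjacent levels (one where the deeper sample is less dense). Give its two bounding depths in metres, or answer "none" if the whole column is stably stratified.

247–258 m

Evaluate Δρ/ρ₀ = −αΔT + βΔS across each adjacent pair:
  65–117 m: −αΔT+βΔS = −(1.1 × 10⁻⁴)(-2.7)+(8 × 10⁻⁴)(+1.06) = 1.1 × 10⁻³ → stable
  117–152 m: −αΔT+βΔS = −(1.1 × 10⁻⁴)(+3.2)+(8 × 10⁻⁴)(+1.27) = 6.6 × 10⁻⁴ → stable
  152–247 m: −αΔT+βΔS = −(1.1 × 10⁻⁴)(-4.2)+(8 × 10⁻⁴)(-0.10) = 3.8 × 10⁻⁴ → stable
  247–258 m: −αΔT+βΔS = −(1.1 × 10⁻⁴)(-2.2)+(8 × 10⁻⁴)(-1.67) = -1.1 × 10⁻³ → UNSTABLE
The 247–258 m interval has Δρ < 0: lighter water underlies denser water.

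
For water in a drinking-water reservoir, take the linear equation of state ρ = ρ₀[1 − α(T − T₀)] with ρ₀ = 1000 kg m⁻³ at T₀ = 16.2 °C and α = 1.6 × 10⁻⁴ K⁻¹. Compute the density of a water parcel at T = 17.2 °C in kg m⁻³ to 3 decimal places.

T − T₀ = +1.0 K.
Bracket = 1 − α·(+1.0) = 1 + (-1.60 × 10⁻⁴) = 0.9998400.
ρ = 1000 × 0.9998400 = 999.840 kg m⁻³.

999.840 kg m⁻³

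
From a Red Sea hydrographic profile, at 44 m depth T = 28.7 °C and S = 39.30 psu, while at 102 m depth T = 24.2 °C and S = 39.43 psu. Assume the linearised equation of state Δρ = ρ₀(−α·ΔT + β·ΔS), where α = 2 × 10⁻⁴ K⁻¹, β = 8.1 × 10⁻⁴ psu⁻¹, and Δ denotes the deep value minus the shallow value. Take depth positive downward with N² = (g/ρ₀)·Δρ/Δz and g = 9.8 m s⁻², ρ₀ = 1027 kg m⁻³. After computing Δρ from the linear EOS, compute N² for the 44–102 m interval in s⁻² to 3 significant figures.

ΔT = -4.5 K, ΔS = +0.13 psu (deep − shallow).
Δρ/ρ₀ = −αΔT + βΔS = 9.00 × 10⁻⁴ + 1.053 × 10⁻⁴ = 1.0053 × 10⁻³, so Δρ ≈ 1.032 kg m⁻³.
N² = (g/ρ₀)·Δρ/Δz = g·(Δρ/ρ₀)/Δz = 9.8 × 1.0053 × 10⁻³ / 58 = 1.6986 × 10⁻⁴ s⁻² ≈ 1.70 × 10⁻⁴ s⁻².

1.70 × 10⁻⁴ s⁻²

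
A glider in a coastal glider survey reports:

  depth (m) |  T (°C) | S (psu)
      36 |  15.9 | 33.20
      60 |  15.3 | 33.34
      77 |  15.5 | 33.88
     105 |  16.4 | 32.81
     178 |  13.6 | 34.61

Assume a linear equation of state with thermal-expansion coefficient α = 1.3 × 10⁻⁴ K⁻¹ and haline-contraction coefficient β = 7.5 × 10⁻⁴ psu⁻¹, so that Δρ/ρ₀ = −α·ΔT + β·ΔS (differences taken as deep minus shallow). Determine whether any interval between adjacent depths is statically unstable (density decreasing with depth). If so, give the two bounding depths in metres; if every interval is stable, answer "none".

Evaluate Δρ/ρ₀ = −αΔT + βΔS across each adjacent pair:
  36–60 m: −αΔT+βΔS = −(1.3 × 10⁻⁴)(-0.6)+(7.5 × 10⁻⁴)(+0.14) = 1.8 × 10⁻⁴ → stable
  60–77 m: −αΔT+βΔS = −(1.3 × 10⁻⁴)(+0.2)+(7.5 × 10⁻⁴)(+0.54) = 3.8 × 10⁻⁴ → stable
  77–105 m: −αΔT+βΔS = −(1.3 × 10⁻⁴)(+0.9)+(7.5 × 10⁻⁴)(-1.07) = -9.2 × 10⁻⁴ → UNSTABLE
  105–178 m: −αΔT+βΔS = −(1.3 × 10⁻⁴)(-2.8)+(7.5 × 10⁻⁴)(+1.80) = 1.7 × 10⁻³ → stable
The 77–105 m interval has Δρ < 0: lighter water underlies denser water.

77–105 m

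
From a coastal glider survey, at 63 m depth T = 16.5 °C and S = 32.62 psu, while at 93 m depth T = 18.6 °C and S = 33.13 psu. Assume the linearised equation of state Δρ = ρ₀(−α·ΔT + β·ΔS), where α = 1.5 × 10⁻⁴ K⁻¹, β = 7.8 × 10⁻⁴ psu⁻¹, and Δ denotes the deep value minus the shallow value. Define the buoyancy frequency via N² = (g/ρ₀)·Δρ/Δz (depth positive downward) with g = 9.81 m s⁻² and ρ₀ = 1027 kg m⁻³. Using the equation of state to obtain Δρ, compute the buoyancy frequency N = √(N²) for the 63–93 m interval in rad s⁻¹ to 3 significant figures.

ΔT = +2.1 K, ΔS = +0.51 psu (deep − shallow).
Δρ/ρ₀ = −αΔT + βΔS = -3.15 × 10⁻⁴ + 3.978 × 10⁻⁴ = 8.28 × 10⁻⁵, so Δρ ≈ 0.08504 kg m⁻³.
N² = (g/ρ₀)·Δρ/Δz = g·(Δρ/ρ₀)/Δz = 9.81 × 8.28 × 10⁻⁵ / 30 = 2.7076 × 10⁻⁵ s⁻².
N = √(2.7076 × 10⁻⁵) = 5.2035 × 10⁻³ rad s⁻¹ ≈ 5.20 × 10⁻³ rad s⁻¹.

5.20 × 10⁻³ rad s⁻¹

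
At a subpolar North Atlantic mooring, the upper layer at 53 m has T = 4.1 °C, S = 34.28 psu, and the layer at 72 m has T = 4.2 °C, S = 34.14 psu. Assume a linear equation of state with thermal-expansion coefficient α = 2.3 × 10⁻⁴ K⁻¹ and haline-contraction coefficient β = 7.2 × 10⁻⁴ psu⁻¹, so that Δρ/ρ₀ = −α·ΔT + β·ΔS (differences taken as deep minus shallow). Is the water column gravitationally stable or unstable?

unstable

ΔT = 4.2 − 4.1 = +0.1 K and ΔS = 34.14 − 34.28 = -0.14 psu (deep − shallow).
−αΔT = -2.30 × 10⁻⁵; βΔS = -1.008 × 10⁻⁴; sum Δρ/ρ₀ = -1.238 × 10⁻⁴.
Δρ/ρ₀ < 0, so Δρ < 0: deeper water is lighter → statically unstable; the column would overturn.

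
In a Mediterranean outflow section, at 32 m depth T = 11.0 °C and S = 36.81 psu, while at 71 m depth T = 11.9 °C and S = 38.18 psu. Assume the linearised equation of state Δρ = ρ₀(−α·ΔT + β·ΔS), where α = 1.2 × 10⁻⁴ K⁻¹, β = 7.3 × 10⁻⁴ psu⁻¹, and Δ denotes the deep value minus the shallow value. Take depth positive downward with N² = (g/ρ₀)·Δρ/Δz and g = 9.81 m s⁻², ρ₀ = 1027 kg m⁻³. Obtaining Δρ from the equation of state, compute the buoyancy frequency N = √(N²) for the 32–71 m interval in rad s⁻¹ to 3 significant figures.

0.0150 rad s⁻¹

ΔT = +0.9 K, ΔS = +1.37 psu (deep − shallow).
Δρ/ρ₀ = −αΔT + βΔS = -1.08 × 10⁻⁴ + 1.0001 × 10⁻³ = 8.921 × 10⁻⁴, so Δρ ≈ 0.9162 kg m⁻³.
N² = (g/ρ₀)·Δρ/Δz = g·(Δρ/ρ₀)/Δz = 9.81 × 8.921 × 10⁻⁴ / 39 = 2.2440 × 10⁻⁴ s⁻².
N = √(2.2440 × 10⁻⁴) = 0.014980 rad s⁻¹ ≈ 0.0150 rad s⁻¹.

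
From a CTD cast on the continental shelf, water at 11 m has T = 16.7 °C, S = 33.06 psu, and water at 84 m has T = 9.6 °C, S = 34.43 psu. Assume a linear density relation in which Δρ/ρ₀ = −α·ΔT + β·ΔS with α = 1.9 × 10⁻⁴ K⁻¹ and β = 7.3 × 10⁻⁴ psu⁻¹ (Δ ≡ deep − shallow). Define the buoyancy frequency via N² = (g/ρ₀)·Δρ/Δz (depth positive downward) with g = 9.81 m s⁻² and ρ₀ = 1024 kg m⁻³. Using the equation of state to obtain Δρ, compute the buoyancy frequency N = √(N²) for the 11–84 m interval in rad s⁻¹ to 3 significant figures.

0.0178 rad s⁻¹

ΔT = -7.1 K, ΔS = +1.37 psu (deep − shallow).
Δρ/ρ₀ = −αΔT + βΔS = 1.349 × 10⁻³ + 1.0001 × 10⁻³ = 2.3491 × 10⁻³, so Δρ ≈ 2.405 kg m⁻³.
N² = (g/ρ₀)·Δρ/Δz = g·(Δρ/ρ₀)/Δz = 9.81 × 2.3491 × 10⁻³ / 73 = 3.1568 × 10⁻⁴ s⁻².
N = √(3.1568 × 10⁻⁴) = 0.017767 rad s⁻¹ ≈ 0.0178 rad s⁻¹.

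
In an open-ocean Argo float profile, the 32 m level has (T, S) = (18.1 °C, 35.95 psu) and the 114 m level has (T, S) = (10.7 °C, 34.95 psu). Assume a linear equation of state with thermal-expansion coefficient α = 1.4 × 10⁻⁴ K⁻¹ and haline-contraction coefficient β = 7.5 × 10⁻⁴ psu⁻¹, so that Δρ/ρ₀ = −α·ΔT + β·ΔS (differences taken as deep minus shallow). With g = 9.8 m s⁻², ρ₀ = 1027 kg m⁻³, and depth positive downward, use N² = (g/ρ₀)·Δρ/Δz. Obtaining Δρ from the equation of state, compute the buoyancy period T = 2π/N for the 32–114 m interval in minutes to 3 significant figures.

ΔT = -7.4 K, ΔS = -1.00 psu (deep − shallow).
Δρ/ρ₀ = −αΔT + βΔS = 1.036 × 10⁻³ − 7.50 × 10⁻⁴ = 2.86 × 10⁻⁴, so Δρ ≈ 0.2937 kg m⁻³.
N² = (g/ρ₀)·Δρ/Δz = g·(Δρ/ρ₀)/Δz = 9.8 × 2.86 × 10⁻⁴ / 82 = 3.4180 × 10⁻⁵ s⁻².
N = √(3.4180 × 10⁻⁵) = 5.8464 × 10⁻³ rad s⁻¹ → T = 2π/N = 1.0747 × 10³ s = 17.912 min ≈ 17.9 min.

17.9 min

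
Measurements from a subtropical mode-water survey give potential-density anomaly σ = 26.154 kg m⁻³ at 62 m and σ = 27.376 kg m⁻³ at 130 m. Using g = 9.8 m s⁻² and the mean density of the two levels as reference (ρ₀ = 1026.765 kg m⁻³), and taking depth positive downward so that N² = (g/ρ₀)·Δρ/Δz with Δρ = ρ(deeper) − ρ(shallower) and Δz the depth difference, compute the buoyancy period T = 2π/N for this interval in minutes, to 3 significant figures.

8.00 min

Δρ = 1027.376 − 1026.154 = 1.222 kg m⁻³ over Δz = 130 − 62 = 68 m.
N² = (9.8/1026.765) × (1.222/68) = 1.7152 × 10⁻⁴ s⁻².
N = √(1.7152 × 10⁻⁴) = 0.013097 rad s⁻¹, so T = 2π/N = 479.74 s = 7.9957 min ≈ 8.00 min.
N² > 0, so the interval is statically stable.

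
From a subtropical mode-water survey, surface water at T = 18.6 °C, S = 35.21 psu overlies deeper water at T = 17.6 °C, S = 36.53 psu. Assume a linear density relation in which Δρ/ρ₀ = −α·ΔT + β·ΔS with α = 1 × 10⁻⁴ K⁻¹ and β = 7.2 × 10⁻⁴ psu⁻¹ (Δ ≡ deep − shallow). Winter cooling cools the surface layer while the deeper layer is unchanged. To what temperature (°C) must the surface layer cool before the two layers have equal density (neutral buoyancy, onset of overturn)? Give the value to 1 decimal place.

8.1 °C

Neutral buoyancy requires Δρ = 0, i.e. −α(T_deep − T_surf′) + β(S_deep − S_surf) = 0.
T_surf′ = T_deep − (β/α)·ΔS = 17.6 − (7.2 × 10⁻⁴/1 × 10⁻⁴)·(+1.32) = 8.096 °C.
Cooling required: 18.6 − (8.096) = 10.504 °C.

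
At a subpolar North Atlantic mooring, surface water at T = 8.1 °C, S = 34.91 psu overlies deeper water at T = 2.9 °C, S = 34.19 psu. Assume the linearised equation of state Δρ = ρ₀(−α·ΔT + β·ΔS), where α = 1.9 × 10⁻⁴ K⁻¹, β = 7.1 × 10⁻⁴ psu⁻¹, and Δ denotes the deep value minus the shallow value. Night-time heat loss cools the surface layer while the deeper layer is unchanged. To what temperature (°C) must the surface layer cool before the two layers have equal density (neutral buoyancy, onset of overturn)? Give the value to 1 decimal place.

Neutral buoyancy requires Δρ = 0, i.e. −α(T_deep − T_surf′) + β(S_deep − S_surf) = 0.
T_surf′ = T_deep − (β/α)·ΔS = 2.9 − (7.1 × 10⁻⁴/1.9 × 10⁻⁴)·(-0.72) = 5.591 °C.
Cooling required: 8.1 − (5.591) = 2.509 °C.

5.6 °C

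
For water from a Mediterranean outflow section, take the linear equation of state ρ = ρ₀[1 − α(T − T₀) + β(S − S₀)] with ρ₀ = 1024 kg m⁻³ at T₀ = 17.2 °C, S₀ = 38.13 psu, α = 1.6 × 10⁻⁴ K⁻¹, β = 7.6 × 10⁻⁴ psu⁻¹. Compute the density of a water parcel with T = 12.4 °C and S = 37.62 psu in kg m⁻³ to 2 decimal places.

1024.39 kg m⁻³

T − T₀ = -4.8 K, S − S₀ = -0.51 psu.
Bracket = 1 − α·(-4.8) + β·(-0.51) = 1 + (3.804 × 10⁻⁴) = 1.0003804.
ρ = 1024 × 1.0003804 = 1024.39 kg m⁻³.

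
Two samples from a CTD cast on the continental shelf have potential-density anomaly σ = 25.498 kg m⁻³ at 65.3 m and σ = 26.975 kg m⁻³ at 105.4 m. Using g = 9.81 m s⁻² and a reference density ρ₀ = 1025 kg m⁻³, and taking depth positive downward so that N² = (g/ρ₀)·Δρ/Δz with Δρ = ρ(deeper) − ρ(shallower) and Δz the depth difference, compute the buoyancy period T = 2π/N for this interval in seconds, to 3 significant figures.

335 s

Δρ = 1026.975 − 1025.498 = 1.477 kg m⁻³ over Δz = 105.4 − 65.3 = 40.1 m.
N² = (9.81/1025) × (1.477/40.1) = 3.5252 × 10⁻⁴ s⁻².
N = √(3.5252 × 10⁻⁴) = 0.018776 rad s⁻¹, so T = 2π/N = 334.64 s ≈ 335 s.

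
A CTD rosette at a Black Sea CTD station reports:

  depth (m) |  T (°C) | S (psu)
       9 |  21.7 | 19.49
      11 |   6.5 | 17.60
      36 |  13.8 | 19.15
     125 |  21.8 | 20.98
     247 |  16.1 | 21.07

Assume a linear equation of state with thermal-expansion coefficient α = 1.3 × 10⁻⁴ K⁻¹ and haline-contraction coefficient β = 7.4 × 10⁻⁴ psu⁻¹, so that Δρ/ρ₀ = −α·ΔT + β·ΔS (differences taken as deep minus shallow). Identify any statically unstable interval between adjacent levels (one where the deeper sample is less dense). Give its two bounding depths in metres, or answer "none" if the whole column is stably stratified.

Evaluate Δρ/ρ₀ = −αΔT + βΔS across each adjacent pair:
  9–11 m: −αΔT+βΔS = −(1.3 × 10⁻⁴)(-15.2)+(7.4 × 10⁻⁴)(-1.89) = 5.8 × 10⁻⁴ → stable
  11–36 m: −αΔT+βΔS = −(1.3 × 10⁻⁴)(+7.3)+(7.4 × 10⁻⁴)(+1.55) = 2.0 × 10⁻⁴ → stable
  36–125 m: −αΔT+βΔS = −(1.3 × 10⁻⁴)(+8.0)+(7.4 × 10⁻⁴)(+1.83) = 3.1 × 10⁻⁴ → stable
  125–247 m: −αΔT+βΔS = −(1.3 × 10⁻⁴)(-5.7)+(7.4 × 10⁻⁴)(+0.09) = 8.1 × 10⁻⁴ → stable
Every interval has Δρ > 0: the column is stably stratified throughout.

none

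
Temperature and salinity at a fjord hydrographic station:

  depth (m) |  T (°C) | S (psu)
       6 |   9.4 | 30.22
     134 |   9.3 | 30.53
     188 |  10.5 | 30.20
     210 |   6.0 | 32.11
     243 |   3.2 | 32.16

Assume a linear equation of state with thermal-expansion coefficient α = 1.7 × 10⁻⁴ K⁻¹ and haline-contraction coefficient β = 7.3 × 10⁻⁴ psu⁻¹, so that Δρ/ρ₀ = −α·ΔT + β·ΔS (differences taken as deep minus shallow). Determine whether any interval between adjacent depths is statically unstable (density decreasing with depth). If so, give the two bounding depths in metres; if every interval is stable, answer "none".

134–188 m

Evaluate Δρ/ρ₀ = −αΔT + βΔS across each adjacent pair:
  6–134 m: −αΔT+βΔS = −(1.7 × 10⁻⁴)(-0.1)+(7.3 × 10⁻⁴)(+0.31) = 2.4 × 10⁻⁴ → stable
  134–188 m: −αΔT+βΔS = −(1.7 × 10⁻⁴)(+1.2)+(7.3 × 10⁻⁴)(-0.33) = -4.4 × 10⁻⁴ → UNSTABLE
  188–210 m: −αΔT+βΔS = −(1.7 × 10⁻⁴)(-4.5)+(7.3 × 10⁻⁴)(+1.91) = 2.2 × 10⁻³ → stable
  210–243 m: −αΔT+βΔS = −(1.7 × 10⁻⁴)(-2.8)+(7.3 × 10⁻⁴)(+0.05) = 5.1 × 10⁻⁴ → stable
The 134–188 m interval has Δρ < 0: lighter water underlies denser water.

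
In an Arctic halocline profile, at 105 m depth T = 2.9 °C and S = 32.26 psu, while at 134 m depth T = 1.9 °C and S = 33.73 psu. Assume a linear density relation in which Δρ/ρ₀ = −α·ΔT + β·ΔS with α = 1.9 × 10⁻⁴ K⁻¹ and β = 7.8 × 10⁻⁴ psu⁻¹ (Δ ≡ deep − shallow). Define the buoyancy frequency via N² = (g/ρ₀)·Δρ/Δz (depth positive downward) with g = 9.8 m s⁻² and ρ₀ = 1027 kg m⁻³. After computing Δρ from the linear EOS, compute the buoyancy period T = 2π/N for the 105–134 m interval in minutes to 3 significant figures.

4.93 min

ΔT = -1.0 K, ΔS = +1.47 psu (deep − shallow).
Δρ/ρ₀ = −αΔT + βΔS = 1.90 × 10⁻⁴ + 1.1466 × 10⁻³ = 1.3366 × 10⁻³, so Δρ ≈ 1.373 kg m⁻³.
N² = (g/ρ₀)·Δρ/Δz = g·(Δρ/ρ₀)/Δz = 9.8 × 1.3366 × 10⁻³ / 29 = 4.5168 × 10⁻⁴ s⁻².
N = √(4.5168 × 10⁻⁴) = 0.021253 rad s⁻¹ → T = 2π/N = 295.64 s = 4.9273 min ≈ 4.93 min.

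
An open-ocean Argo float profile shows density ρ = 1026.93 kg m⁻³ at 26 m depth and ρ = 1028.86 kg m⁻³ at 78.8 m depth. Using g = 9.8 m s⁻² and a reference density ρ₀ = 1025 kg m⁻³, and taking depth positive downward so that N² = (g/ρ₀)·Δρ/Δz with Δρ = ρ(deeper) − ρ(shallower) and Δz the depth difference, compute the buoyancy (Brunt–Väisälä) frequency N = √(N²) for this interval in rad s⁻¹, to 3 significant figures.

Δρ = 1028.86 − 1026.93 = 1.93 kg m⁻³ over Δz = 78.8 − 26 = 52.8 m.
N² = (9.8/1025) × (1.93/52.8) = 3.4948 × 10⁻⁴ s⁻².
N = √(3.4948 × 10⁻⁴) = 0.018694 rad s⁻¹ ≈ 0.0187 rad s⁻¹.

0.0187 rad s⁻¹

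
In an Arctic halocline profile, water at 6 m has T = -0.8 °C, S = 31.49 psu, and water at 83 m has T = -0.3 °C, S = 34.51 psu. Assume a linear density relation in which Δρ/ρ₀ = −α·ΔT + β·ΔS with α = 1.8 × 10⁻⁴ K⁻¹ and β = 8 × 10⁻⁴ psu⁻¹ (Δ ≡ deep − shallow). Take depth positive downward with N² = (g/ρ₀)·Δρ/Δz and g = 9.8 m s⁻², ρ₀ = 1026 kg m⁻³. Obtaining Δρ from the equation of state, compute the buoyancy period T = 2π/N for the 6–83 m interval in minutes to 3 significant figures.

6.09 min

ΔT = +0.5 K, ΔS = +3.02 psu (deep − shallow).
Δρ/ρ₀ = −αΔT + βΔS = -9.00 × 10⁻⁵ + 2.416 × 10⁻³ = 2.326 × 10⁻³, so Δρ ≈ 2.386 kg m⁻³.
N² = (g/ρ₀)·Δρ/Δz = g·(Δρ/ρ₀)/Δz = 9.8 × 2.326 × 10⁻³ / 77 = 2.9604 × 10⁻⁴ s⁻².
N = √(2.9604 × 10⁻⁴) = 0.017206 rad s⁻¹ → T = 2π/N = 365.17 s = 6.0862 min ≈ 6.09 min.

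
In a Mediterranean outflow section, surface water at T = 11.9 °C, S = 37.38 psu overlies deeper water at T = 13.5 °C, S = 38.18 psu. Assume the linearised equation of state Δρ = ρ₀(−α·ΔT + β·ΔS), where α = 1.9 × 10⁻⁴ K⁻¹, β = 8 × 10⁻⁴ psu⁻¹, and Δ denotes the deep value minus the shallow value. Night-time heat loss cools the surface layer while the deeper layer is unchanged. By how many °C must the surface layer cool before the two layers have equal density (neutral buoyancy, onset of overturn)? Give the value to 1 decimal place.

1.8 °C

Neutral buoyancy requires Δρ = 0, i.e. −α(T_deep − T_surf′) + β(S_deep − S_surf) = 0.
T_surf′ = T_deep − (β/α)·ΔS = 13.5 − (8 × 10⁻⁴/1.9 × 10⁻⁴)·(+0.80) = 10.132 °C.
Cooling required: 11.9 − (10.132) = 1.768 °C.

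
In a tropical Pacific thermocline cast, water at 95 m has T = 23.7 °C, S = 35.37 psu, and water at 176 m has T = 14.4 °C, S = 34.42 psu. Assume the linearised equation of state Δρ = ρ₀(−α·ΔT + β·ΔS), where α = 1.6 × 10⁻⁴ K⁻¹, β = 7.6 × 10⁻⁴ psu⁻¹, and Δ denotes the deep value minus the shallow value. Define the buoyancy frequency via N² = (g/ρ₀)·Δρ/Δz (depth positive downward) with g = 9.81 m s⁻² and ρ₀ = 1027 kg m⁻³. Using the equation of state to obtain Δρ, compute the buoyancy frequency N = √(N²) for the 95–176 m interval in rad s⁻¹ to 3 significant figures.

ΔT = -9.3 K, ΔS = -0.95 psu (deep − shallow).
Δρ/ρ₀ = −αΔT + βΔS = 1.488 × 10⁻³ − 7.22 × 10⁻⁴ = 7.66 × 10⁻⁴, so Δρ ≈ 0.7867 kg m⁻³.
N² = (g/ρ₀)·Δρ/Δz = g·(Δρ/ρ₀)/Δz = 9.81 × 7.66 × 10⁻⁴ / 81 = 9.2771 × 10⁻⁵ s⁻².
N = √(9.2771 × 10⁻⁵) = 9.6318 × 10⁻³ rad s⁻¹ ≈ 9.63 × 10⁻³ rad s⁻¹.

9.63 × 10⁻³ rad s⁻¹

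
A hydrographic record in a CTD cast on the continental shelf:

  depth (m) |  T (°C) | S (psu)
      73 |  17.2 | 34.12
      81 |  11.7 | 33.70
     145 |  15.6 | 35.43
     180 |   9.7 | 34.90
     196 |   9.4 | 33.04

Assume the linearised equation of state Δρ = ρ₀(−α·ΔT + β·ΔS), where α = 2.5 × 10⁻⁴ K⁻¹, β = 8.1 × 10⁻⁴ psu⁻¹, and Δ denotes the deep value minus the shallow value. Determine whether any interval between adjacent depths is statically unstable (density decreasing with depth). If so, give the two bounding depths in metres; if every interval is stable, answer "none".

180–196 m

Evaluate Δρ/ρ₀ = −αΔT + βΔS across each adjacent pair:
  73–81 m: −αΔT+βΔS = −(2.5 × 10⁻⁴)(-5.5)+(8.1 × 10⁻⁴)(-0.42) = 1.0 × 10⁻³ → stable
  81–145 m: −αΔT+βΔS = −(2.5 × 10⁻⁴)(+3.9)+(8.1 × 10⁻⁴)(+1.73) = 4.3 × 10⁻⁴ → stable
  145–180 m: −αΔT+βΔS = −(2.5 × 10⁻⁴)(-5.9)+(8.1 × 10⁻⁴)(-0.53) = 1.0 × 10⁻³ → stable
  180–196 m: −αΔT+βΔS = −(2.5 × 10⁻⁴)(-0.3)+(8.1 × 10⁻⁴)(-1.86) = -1.4 × 10⁻³ → UNSTABLE
The 180–196 m interval has Δρ < 0: lighter water underlies denser water.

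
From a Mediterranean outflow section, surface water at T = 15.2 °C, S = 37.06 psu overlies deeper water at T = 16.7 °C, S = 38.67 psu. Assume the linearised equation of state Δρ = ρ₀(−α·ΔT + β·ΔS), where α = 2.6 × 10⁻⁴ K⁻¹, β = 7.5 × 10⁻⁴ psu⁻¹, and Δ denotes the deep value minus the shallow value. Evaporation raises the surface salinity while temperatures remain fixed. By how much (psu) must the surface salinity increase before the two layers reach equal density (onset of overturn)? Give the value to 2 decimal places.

Neutral buoyancy requires −α(T_deep − T_surf) + β(S_deep − S_surf′) = 0.
S_surf′ = S_deep − (α/β)·ΔT = 38.67 − (2.6 × 10⁻⁴/7.5 × 10⁻⁴)·(+1.5) = 38.1500 psu.
Increase required: 38.1500 − 37.06 = 1.0900 psu.

1.09 psu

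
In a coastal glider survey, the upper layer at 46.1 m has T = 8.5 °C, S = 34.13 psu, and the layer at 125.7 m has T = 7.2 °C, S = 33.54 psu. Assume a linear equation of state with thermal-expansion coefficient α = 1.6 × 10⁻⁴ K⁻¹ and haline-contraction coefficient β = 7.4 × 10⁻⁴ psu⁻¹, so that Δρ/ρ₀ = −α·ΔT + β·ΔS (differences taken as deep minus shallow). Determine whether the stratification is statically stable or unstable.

ΔT = 7.2 − 8.5 = -1.3 K and ΔS = 33.54 − 34.13 = -0.59 psu (deep − shallow).
−αΔT = 2.08 × 10⁻⁴; βΔS = -4.366 × 10⁻⁴; sum Δρ/ρ₀ = -2.286 × 10⁻⁴.
Δρ/ρ₀ < 0, so Δρ < 0: deeper water is lighter → statically unstable; the column would overturn.

unstable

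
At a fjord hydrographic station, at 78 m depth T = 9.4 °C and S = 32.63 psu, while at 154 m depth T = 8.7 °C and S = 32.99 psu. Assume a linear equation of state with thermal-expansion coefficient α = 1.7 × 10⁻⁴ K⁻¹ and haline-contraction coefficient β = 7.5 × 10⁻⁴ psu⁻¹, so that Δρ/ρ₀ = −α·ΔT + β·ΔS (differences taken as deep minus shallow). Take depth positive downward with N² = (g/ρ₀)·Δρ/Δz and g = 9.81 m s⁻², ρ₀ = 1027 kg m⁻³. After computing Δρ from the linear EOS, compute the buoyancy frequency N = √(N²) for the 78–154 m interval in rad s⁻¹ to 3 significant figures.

ΔT = -0.7 K, ΔS = +0.36 psu (deep − shallow).
Δρ/ρ₀ = −αΔT + βΔS = 1.19 × 10⁻⁴ + 2.70 × 10⁻⁴ = 3.89 × 10⁻⁴, so Δρ ≈ 0.3995 kg m⁻³.
N² = (g/ρ₀)·Δρ/Δz = g·(Δρ/ρ₀)/Δz = 9.81 × 3.89 × 10⁻⁴ / 76 = 5.0212 × 10⁻⁵ s⁻².
N = √(5.0212 × 10⁻⁵) = 7.0860 × 10⁻³ rad s⁻¹ ≈ 7.09 × 10⁻³ rad s⁻¹.

7.09 × 10⁻³ rad s⁻¹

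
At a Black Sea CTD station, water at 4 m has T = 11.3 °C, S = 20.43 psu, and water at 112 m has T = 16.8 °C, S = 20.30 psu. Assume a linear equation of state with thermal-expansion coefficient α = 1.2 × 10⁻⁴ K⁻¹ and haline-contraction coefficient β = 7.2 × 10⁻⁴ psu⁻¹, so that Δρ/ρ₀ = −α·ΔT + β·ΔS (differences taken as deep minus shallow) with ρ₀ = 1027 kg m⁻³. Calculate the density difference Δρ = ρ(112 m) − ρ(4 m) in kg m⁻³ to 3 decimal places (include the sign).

ΔT = +5.5 K, ΔS = -0.13 psu (deep − shallow).
Δρ/ρ₀ = −(1.2 × 10⁻⁴)(+5.5) + (7.2 × 10⁻⁴)(-0.13) = -7.536 × 10⁻⁴.
Δρ = 1027 × (-7.536 × 10⁻⁴) = -0.774 kg m⁻³.
Negative Δρ: lighter below, statically unstable.

-0.774 kg m⁻³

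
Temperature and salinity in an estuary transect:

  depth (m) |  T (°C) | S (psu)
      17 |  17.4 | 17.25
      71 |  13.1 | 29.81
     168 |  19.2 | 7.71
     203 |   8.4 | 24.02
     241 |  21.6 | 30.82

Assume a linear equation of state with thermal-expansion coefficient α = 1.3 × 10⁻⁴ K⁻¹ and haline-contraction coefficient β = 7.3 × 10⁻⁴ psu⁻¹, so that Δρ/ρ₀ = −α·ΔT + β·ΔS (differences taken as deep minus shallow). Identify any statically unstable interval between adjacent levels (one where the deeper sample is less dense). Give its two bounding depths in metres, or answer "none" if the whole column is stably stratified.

Evaluate Δρ/ρ₀ = −αΔT + βΔS across each adjacent pair:
  17–71 m: −αΔT+βΔS = −(1.3 × 10⁻⁴)(-4.3)+(7.3 × 10⁻⁴)(+12.56) = 9.7 × 10⁻³ → stable
  71–168 m: −αΔT+βΔS = −(1.3 × 10⁻⁴)(+6.1)+(7.3 × 10⁻⁴)(-22.10) = -0.017 → UNSTABLE
  168–203 m: −αΔT+βΔS = −(1.3 × 10⁻⁴)(-10.8)+(7.3 × 10⁻⁴)(+16.31) = 0.013 → stable
  203–241 m: −αΔT+βΔS = −(1.3 × 10⁻⁴)(+13.2)+(7.3 × 10⁻⁴)(+6.80) = 3.2 × 10⁻³ → stable
The 71–168 m interval has Δρ < 0: lighter water underlies denser water.

71–168 m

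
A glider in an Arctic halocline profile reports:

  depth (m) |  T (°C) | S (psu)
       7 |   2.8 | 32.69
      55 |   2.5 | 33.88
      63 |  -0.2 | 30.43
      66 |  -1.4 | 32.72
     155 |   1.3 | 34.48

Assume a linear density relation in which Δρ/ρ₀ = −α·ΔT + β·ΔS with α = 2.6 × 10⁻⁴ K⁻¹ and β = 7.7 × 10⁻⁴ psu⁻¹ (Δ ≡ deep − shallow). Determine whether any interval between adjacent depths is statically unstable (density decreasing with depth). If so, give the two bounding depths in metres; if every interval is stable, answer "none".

Evaluate Δρ/ρ₀ = −αΔT + βΔS across each adjacent pair:
  7–55 m: −αΔT+βΔS = −(2.6 × 10⁻⁴)(-0.3)+(7.7 × 10⁻⁴)(+1.19) = 9.9 × 10⁻⁴ → stable
  55–63 m: −αΔT+βΔS = −(2.6 × 10⁻⁴)(-2.7)+(7.7 × 10⁻⁴)(-3.45) = -2.0 × 10⁻³ → UNSTABLE
  63–66 m: −αΔT+βΔS = −(2.6 × 10⁻⁴)(-1.2)+(7.7 × 10⁻⁴)(+2.29) = 2.1 × 10⁻³ → stable
  66–155 m: −αΔT+βΔS = −(2.6 × 10⁻⁴)(+2.7)+(7.7 × 10⁻⁴)(+1.76) = 6.5 × 10⁻⁴ → stable
The 55–63 m interval has Δρ < 0: lighter water underlies denser water.

55–63 m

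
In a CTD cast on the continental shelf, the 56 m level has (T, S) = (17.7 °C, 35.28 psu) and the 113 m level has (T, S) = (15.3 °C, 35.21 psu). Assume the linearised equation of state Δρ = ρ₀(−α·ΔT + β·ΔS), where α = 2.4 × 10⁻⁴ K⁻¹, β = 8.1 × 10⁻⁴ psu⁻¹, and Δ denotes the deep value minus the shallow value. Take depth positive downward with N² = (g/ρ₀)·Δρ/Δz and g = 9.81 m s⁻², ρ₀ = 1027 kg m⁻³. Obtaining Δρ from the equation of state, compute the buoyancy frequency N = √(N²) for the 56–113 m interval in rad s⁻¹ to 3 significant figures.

ΔT = -2.4 K, ΔS = -0.07 psu (deep − shallow).
Δρ/ρ₀ = −αΔT + βΔS = 5.76 × 10⁻⁴ − 5.67 × 10⁻⁵ = 5.193 × 10⁻⁴, so Δρ ≈ 0.5333 kg m⁻³.
N² = (g/ρ₀)·Δρ/Δz = g·(Δρ/ρ₀)/Δz = 9.81 × 5.193 × 10⁻⁴ / 57 = 8.9374 × 10⁻⁵ s⁻².
N = √(8.9374 × 10⁻⁵) = 9.4538 × 10⁻³ rad s⁻¹ ≈ 9.45 × 10⁻³ rad s⁻¹.

9.45 × 10⁻³ rad s⁻¹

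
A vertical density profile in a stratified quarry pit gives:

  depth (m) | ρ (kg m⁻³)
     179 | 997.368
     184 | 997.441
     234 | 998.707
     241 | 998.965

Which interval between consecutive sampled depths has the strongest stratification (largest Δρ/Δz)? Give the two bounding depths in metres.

Compute the density gradient over each adjacent pair:
  179–184 m: Δρ/Δz = 0.073/5 = 0.015 kg m⁻⁴
  184–234 m: Δρ/Δz = 1.266/50 = 0.025 kg m⁻⁴
  234–241 m: Δρ/Δz = 0.258/7 = 0.037 kg m⁻⁴
The largest gradient is in the 234–241 m interval — the pycnocline.

234–241 m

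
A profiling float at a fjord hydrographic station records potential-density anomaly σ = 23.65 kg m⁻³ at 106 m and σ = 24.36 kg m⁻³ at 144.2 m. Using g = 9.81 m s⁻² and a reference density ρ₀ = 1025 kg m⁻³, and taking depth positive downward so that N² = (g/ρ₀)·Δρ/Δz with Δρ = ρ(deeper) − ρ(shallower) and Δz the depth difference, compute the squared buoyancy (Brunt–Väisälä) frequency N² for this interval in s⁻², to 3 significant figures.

1.78 × 10⁻⁴ s⁻²

Δρ = 1024.36 − 1023.65 = 0.71 kg m⁻³ over Δz = 144.2 − 106 = 38.2 m.
N² = (9.81/1025) × (0.71/38.2) = 1.7789 × 10⁻⁴ s⁻² ≈ 1.78 × 10⁻⁴ s⁻².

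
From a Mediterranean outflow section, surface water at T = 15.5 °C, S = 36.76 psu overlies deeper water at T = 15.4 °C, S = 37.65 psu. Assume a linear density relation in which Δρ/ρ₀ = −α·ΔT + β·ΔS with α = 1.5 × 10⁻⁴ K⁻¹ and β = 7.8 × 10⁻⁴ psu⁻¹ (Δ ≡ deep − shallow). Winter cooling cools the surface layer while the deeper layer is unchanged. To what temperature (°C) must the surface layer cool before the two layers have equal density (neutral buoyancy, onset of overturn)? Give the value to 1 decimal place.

Neutral buoyancy requires Δρ = 0, i.e. −α(T_deep − T_surf′) + β(S_deep − S_surf) = 0.
T_surf′ = T_deep − (β/α)·ΔS = 15.4 − (7.8 × 10⁻⁴/1.5 × 10⁻⁴)·(+0.89) = 10.772 °C.
Cooling required: 15.5 − (10.772) = 4.728 °C.

10.8 °C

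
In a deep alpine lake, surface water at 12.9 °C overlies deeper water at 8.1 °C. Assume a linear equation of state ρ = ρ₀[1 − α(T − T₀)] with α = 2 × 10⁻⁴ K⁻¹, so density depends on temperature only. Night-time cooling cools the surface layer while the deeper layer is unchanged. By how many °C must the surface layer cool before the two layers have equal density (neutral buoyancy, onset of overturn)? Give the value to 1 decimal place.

4.8 °C

With temperature the only control, equal density requires T_surf′ = T_deep.
T_surf′ = 8.1 °C.
Cooling required: 12.9 − 8.1 = 4.8 °C.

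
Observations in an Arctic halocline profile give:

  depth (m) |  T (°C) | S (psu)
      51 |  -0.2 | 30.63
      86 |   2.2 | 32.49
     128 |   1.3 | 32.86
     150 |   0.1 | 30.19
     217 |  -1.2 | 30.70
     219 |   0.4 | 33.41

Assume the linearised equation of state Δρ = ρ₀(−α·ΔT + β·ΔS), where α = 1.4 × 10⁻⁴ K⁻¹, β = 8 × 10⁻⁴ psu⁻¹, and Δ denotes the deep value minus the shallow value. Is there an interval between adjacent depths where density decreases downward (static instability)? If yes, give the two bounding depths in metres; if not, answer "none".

128–150 m

Evaluate Δρ/ρ₀ = −αΔT + βΔS across each adjacent pair:
  51–86 m: −αΔT+βΔS = −(1.4 × 10⁻⁴)(+2.4)+(8 × 10⁻⁴)(+1.86) = 1.2 × 10⁻³ → stable
  86–128 m: −αΔT+βΔS = −(1.4 × 10⁻⁴)(-0.9)+(8 × 10⁻⁴)(+0.37) = 4.2 × 10⁻⁴ → stable
  128–150 m: −αΔT+βΔS = −(1.4 × 10⁻⁴)(-1.2)+(8 × 10⁻⁴)(-2.67) = -2.0 × 10⁻³ → UNSTABLE
  150–217 m: −αΔT+βΔS = −(1.4 × 10⁻⁴)(-1.3)+(8 × 10⁻⁴)(+0.51) = 5.9 × 10⁻⁴ → stable
  217–219 m: −αΔT+βΔS = −(1.4 × 10⁻⁴)(+1.6)+(8 × 10⁻⁴)(+2.71) = 1.9 × 10⁻³ → stable
The 128–150 m interval has Δρ < 0: lighter water underlies denser water.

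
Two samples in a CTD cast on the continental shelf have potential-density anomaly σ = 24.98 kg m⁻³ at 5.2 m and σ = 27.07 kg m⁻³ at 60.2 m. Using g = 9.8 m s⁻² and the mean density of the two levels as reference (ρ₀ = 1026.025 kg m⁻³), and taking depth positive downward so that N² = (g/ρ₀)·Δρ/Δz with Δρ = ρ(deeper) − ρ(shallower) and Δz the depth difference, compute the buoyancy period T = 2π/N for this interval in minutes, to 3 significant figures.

Δρ = 1027.07 − 1024.98 = 2.09 kg m⁻³ over Δz = 60.2 − 5.2 = 55 m.
N² = (9.8/1026.025) × (2.09/55) = 3.6295 × 10⁻⁴ s⁻².
N = √(3.6295 × 10⁻⁴) = 0.019051 rad s⁻¹, so T = 2π/N = 329.81 s = 5.4968 min ≈ 5.50 min.

5.50 min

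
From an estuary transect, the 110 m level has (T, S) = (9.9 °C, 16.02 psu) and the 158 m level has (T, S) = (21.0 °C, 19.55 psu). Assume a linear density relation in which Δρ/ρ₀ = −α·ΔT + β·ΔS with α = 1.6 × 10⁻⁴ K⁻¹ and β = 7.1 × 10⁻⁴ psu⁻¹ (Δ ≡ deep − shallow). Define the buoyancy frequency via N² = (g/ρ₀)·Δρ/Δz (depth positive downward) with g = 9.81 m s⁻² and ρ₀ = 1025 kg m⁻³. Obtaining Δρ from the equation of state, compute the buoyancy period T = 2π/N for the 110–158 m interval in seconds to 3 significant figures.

514 s

ΔT = +11.1 K, ΔS = +3.53 psu (deep − shallow).
Δρ/ρ₀ = −αΔT + βΔS = -1.776 × 10⁻³ + 2.5063 × 10⁻³ = 7.303 × 10⁻⁴, so Δρ ≈ 0.7486 kg m⁻³.
N² = (g/ρ₀)·Δρ/Δz = g·(Δρ/ρ₀)/Δz = 9.81 × 7.303 × 10⁻⁴ / 48 = 1.4926 × 10⁻⁴ s⁻².
N = √(1.4926 × 10⁻⁴) = 0.012217 rad s⁻¹ → T = 2π/N = 514.30 s ≈ 514 s.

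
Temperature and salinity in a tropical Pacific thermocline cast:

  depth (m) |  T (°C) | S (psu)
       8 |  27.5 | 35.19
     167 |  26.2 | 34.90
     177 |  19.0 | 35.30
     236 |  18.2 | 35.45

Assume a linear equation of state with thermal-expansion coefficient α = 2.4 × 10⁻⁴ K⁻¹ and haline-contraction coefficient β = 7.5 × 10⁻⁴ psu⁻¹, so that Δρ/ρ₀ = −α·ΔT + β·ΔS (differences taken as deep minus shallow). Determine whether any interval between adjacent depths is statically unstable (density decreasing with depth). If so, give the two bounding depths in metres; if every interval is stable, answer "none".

none

Evaluate Δρ/ρ₀ = −αΔT + βΔS across each adjacent pair:
  8–167 m: −αΔT+βΔS = −(2.4 × 10⁻⁴)(-1.3)+(7.5 × 10⁻⁴)(-0.29) = 9.4 × 10⁻⁵ → stable
  167–177 m: −αΔT+βΔS = −(2.4 × 10⁻⁴)(-7.2)+(7.5 × 10⁻⁴)(+0.40) = 2.0 × 10⁻³ → stable
  177–236 m: −αΔT+βΔS = −(2.4 × 10⁻⁴)(-0.8)+(7.5 × 10⁻⁴)(+0.15) = 3.0 × 10⁻⁴ → stable
Every interval has Δρ > 0: the column is stably stratified throughout.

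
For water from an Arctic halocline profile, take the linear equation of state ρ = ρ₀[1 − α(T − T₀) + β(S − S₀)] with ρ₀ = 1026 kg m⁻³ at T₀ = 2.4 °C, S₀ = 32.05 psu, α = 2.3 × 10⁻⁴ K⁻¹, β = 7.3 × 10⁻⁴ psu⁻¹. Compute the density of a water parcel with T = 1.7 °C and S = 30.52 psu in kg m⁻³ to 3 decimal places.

T − T₀ = -0.7 K, S − S₀ = -1.53 psu.
Bracket = 1 − α·(-0.7) + β·(-1.53) = 1 + (-9.559 × 10⁻⁴) = 0.9990441.
ρ = 1026 × 0.9990441 = 1025.019 kg m⁻³.

1025.019 kg m⁻³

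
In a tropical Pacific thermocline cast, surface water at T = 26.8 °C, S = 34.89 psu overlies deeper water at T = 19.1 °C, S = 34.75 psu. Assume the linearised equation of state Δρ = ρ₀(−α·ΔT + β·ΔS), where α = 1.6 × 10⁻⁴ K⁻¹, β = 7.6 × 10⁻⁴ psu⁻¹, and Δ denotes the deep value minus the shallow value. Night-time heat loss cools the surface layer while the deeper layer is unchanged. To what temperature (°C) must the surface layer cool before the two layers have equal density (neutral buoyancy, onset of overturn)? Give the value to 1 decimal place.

Neutral buoyancy requires Δρ = 0, i.e. −α(T_deep − T_surf′) + β(S_deep − S_surf) = 0.
T_surf′ = T_deep − (β/α)·ΔS = 19.1 − (7.6 × 10⁻⁴/1.6 × 10⁻⁴)·(-0.14) = 19.765 °C.
Cooling required: 26.8 − (19.765) = 7.035 °C.

19.8 °C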